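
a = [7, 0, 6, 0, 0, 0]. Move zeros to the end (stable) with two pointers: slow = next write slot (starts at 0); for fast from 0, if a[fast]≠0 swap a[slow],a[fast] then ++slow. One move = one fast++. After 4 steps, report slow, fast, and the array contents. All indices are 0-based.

slow=0 fast=0: a[fast]=7≠0 swap→a[0]=7, slow++,fast++
slow=1 fast=1: a[fast]=0, fast++
slow=1 fast=2: a[fast]=6≠0 swap→a[1]=6, slow++,fast++
slow=2 fast=3: a[fast]=0, fast++

slow=2, fast=4, a=[7, 6, 0, 0, 0, 0]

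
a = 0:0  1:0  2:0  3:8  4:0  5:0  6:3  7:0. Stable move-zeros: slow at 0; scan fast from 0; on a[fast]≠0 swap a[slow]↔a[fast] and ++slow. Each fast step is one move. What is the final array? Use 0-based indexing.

slow=0 fast=0: a[fast]=0, fast++
slow=0 fast=1: a[fast]=0, fast++
slow=0 fast=2: a[fast]=0, fast++
slow=0 fast=3: a[fast]=8≠0 swap→a[0]=8, slow++,fast++
slow=1 fast=4: a[fast]=0, fast++
slow=1 fast=5: a[fast]=0, fast++
slow=1 fast=6: a[fast]=3≠0 swap→a[1]=3, slow++,fast++
slow=2 fast=7: a[fast]=0, fast++

[8, 3, 0, 0, 0, 0, 0, 0]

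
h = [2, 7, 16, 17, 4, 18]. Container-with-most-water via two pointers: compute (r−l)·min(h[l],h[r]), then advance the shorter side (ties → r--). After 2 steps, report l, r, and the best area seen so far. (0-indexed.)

[0,5] min(2,18)*5=10 best=10 * → l++
[1,5] min(7,18)*4=28 best=28 * → l++

l=2, r=5, best area=28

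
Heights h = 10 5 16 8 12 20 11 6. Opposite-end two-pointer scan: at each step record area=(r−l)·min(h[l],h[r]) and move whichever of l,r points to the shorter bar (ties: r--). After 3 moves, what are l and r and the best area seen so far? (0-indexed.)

l=2, r=6, best area=60

l=0 r=7: min(10,6)*7=42 best=42 *, r--
l=0 r=6: min(10,11)*6=60 best=60 *, l++
l=1 r=6: min(5,11)*5=25 best=60, l++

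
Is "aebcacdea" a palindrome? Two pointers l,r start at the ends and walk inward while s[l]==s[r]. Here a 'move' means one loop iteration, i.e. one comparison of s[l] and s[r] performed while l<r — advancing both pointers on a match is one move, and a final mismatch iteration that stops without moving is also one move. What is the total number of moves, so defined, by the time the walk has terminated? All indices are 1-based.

[1,9] 'a'=='a' → l++,r--
[2,8] 'e'=='e' → l++,r--
[3,7] 'b'!='d' → stop

3 moves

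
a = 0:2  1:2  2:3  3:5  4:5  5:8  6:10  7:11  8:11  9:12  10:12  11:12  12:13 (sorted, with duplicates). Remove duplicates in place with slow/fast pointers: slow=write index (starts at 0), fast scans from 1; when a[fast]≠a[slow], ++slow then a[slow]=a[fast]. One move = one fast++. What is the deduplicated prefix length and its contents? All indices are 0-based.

length 8; prefix = [2, 3, 5, 8, 10, 11, 12, 13]

slow=0 fast=1: a[fast]=2=a[slow] dup, fast++
slow=0 fast=2: a[fast]=3≠a[slow]=2 write a[1]=3, slow++,fast++
slow=1 fast=3: a[fast]=5≠a[slow]=3 write a[2]=5, slow++,fast++
slow=2 fast=4: a[fast]=5=a[slow] dup, fast++
slow=2 fast=5: a[fast]=8≠a[slow]=5 write a[3]=8, slow++,fast++
slow=3 fast=6: a[fast]=10≠a[slow]=8 write a[4]=10, slow++,fast++
slow=4 fast=7: a[fast]=11≠a[slow]=10 write a[5]=11, slow++,fast++
slow=5 fast=8: a[fast]=11=a[slow] dup, fast++
slow=5 fast=9: a[fast]=12≠a[slow]=11 write a[6]=12, slow++,fast++
slow=6 fast=10: a[fast]=12=a[slow] dup, fast++
slow=6 fast=11: a[fast]=12=a[slow] dup, fast++
slow=6 fast=12: a[fast]=13≠a[slow]=12 write a[7]=13, slow++,fast++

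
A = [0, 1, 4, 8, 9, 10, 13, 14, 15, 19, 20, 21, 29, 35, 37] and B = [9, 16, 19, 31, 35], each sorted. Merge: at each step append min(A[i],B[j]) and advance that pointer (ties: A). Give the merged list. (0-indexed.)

[0, 1, 4, 8, 9, 9, 10, 13, 14, 15, 16, 19, 19, 20, 21, 29, 31, 35, 35, 37]

i=0 j=0: A[i]=0<=B[j]=9 take 0, i++
i=1 j=0: A[i]=1<=B[j]=9 take 1, i++
i=2 j=0: A[i]=4<=B[j]=9 take 4, i++
i=3 j=0: A[i]=8<=B[j]=9 take 8, i++
i=4 j=0: A[i]=9<=B[j]=9 take 9, i++
i=5 j=0: A[i]=10>B[j]=9 take 9, j++
i=5 j=1: A[i]=10<=B[j]=16 take 10, i++
i=6 j=1: A[i]=13<=B[j]=16 take 13, i++
i=7 j=1: A[i]=14<=B[j]=16 take 14, i++
i=8 j=1: A[i]=15<=B[j]=16 take 15, i++
i=9 j=1: A[i]=19>B[j]=16 take 16, j++
i=9 j=2: A[i]=19<=B[j]=19 take 19, i++
i=10 j=2: A[i]=20>B[j]=19 take 19, j++
i=10 j=3: A[i]=20<=B[j]=31 take 20, i++
i=11 j=3: A[i]=21<=B[j]=31 take 21, i++
i=12 j=3: A[i]=29<=B[j]=31 take 29, i++
i=13 j=3: A[i]=35>B[j]=31 take 31, j++
i=13 j=4: A[i]=35<=B[j]=35 take 35, i++
i=14 j=4: A[i]=37>B[j]=35 take 35, j++
i=14 j=5: B done, take A[i]=37, i++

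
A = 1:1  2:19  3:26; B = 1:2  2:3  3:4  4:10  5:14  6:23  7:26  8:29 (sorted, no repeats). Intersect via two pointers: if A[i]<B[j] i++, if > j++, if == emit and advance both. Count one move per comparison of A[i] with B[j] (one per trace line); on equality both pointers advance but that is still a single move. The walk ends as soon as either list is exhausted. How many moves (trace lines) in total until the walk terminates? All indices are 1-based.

[i=1,j=1] 1<2 → i++
[i=2,j=1] 19>2 → j++
[i=2,j=2] 19>3 → j++
[i=2,j=3] 19>4 → j++
[i=2,j=4] 19>10 → j++
[i=2,j=5] 19>14 → j++
[i=2,j=6] 19<23 → i++
[i=3,j=6] 26>23 → j++
[i=3,j=7] 26==26 emit → i++,j++

9 moves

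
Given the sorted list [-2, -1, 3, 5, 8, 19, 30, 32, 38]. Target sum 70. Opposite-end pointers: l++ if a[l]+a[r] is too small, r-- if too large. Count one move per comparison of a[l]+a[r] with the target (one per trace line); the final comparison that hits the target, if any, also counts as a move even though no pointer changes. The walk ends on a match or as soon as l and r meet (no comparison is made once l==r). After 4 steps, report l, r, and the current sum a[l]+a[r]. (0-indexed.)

[0,8] -2+38=36 <70 → l++
[1,8] -1+38=37 <70 → l++
[2,8] 3+38=41 <70 → l++
[3,8] 5+38=43 <70 → l++

l=4, r=8, sum=46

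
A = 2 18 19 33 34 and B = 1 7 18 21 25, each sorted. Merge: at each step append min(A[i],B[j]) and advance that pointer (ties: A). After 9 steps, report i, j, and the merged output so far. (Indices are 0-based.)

i=4, j=5, merged so far=[1, 2, 7, 18, 18, 19, 21, 25, 33]

i=0 j=0: A[i]=2>B[j]=1 take 1, j++
i=0 j=1: A[i]=2<=B[j]=7 take 2, i++
i=1 j=1: A[i]=18>B[j]=7 take 7, j++
i=1 j=2: A[i]=18<=B[j]=18 take 18, i++
i=2 j=2: A[i]=19>B[j]=18 take 18, j++
i=2 j=3: A[i]=19<=B[j]=21 take 19, i++
i=3 j=3: A[i]=33>B[j]=21 take 21, j++
i=3 j=4: A[i]=33>B[j]=25 take 25, j++
i=3 j=5: B done, take A[i]=33, i++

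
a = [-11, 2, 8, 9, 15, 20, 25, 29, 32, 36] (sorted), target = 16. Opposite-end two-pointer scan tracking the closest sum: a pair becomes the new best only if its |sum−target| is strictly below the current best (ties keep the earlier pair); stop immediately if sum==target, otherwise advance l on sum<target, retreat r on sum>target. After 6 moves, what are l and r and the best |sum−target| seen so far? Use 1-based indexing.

l=2, r=5, best |Δ|=2

[1,10] -11+36=25 d=9 * → r--
[1,9] -11+32=21 d=5 * → r--
[1,8] -11+29=18 d=2 * → r--
[1,7] -11+25=14 d=2 → l++
[2,7] 2+25=27 d=11 → r--
[2,6] 2+20=22 d=6 → r--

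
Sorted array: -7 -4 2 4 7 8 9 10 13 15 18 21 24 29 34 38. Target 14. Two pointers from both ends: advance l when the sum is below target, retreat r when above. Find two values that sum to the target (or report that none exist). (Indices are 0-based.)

[0,15] -7+38=31 >14 → r--
[0,14] -7+34=27 >14 → r--
[0,13] -7+29=22 >14 → r--
[0,12] -7+24=17 >14 → r--
[0,11] -7+21=14 → found

(-7, 21)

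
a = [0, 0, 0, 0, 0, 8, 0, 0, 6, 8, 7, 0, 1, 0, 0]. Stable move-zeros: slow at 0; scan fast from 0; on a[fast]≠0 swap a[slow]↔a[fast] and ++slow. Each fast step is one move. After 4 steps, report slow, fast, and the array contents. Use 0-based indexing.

slow=0, fast=4, a=[0, 0, 0, 0, 0, 8, 0, 0, 6, 8, 7, 0, 1, 0, 0]

(s=0,f=0) a[fast]=0 → fast++
(s=0,f=1) a[fast]=0 → fast++
(s=0,f=2) a[fast]=0 → fast++
(s=0,f=3) a[fast]=0 → fast++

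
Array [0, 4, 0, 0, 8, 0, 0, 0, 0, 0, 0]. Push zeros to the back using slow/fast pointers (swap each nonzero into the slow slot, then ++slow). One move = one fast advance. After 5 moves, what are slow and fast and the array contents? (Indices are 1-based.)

slow=3, fast=6, a=[4, 8, 0, 0, 0, 0, 0, 0, 0, 0, 0]

(s=1,f=1) a[fast]=0 → fast++
(s=1,f=2) a[fast]=4≠0 swap→a[1]=4 → slow++,fast++
(s=2,f=3) a[fast]=0 → fast++
(s=2,f=4) a[fast]=0 → fast++
(s=2,f=5) a[fast]=8≠0 swap→a[2]=8 → slow++,fast++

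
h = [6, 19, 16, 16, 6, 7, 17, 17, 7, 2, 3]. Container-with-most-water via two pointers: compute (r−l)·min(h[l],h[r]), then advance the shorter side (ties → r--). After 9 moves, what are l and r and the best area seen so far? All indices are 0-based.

l=0 r=10: min(6,3)*10=30 best=30 *, r--
l=0 r=9: min(6,2)*9=18 best=30, r--
l=0 r=8: min(6,7)*8=48 best=48 *, l++
l=1 r=8: min(19,7)*7=49 best=49 *, r--
l=1 r=7: min(19,17)*6=102 best=102 *, r--
l=1 r=6: min(19,17)*5=85 best=102, r--
l=1 r=5: min(19,7)*4=28 best=102, r--
l=1 r=4: min(19,6)*3=18 best=102, r--
l=1 r=3: min(19,16)*2=32 best=102, r--

l=1, r=2, best area=102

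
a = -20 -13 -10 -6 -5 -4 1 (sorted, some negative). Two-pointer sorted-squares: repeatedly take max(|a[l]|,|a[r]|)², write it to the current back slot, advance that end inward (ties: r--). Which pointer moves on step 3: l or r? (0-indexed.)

l

l=0 r=6: |-20|>|1| out[6]=400, l++
l=1 r=6: |-13|>|1| out[5]=169, l++
l=2 r=6: |-10|>|1| out[4]=100, l++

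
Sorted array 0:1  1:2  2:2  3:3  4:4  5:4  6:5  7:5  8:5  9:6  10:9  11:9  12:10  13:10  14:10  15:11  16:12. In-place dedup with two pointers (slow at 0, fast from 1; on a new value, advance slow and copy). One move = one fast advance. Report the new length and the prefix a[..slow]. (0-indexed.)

(s=0,f=1) a[fast]=2≠a[slow]=1 write a[1]=2 → slow++,fast++
(s=1,f=2) a[fast]=2=a[slow] dup → fast++
(s=1,f=3) a[fast]=3≠a[slow]=2 write a[2]=3 → slow++,fast++
(s=2,f=4) a[fast]=4≠a[slow]=3 write a[3]=4 → slow++,fast++
(s=3,f=5) a[fast]=4=a[slow] dup → fast++
(s=3,f=6) a[fast]=5≠a[slow]=4 write a[4]=5 → slow++,fast++
(s=4,f=7) a[fast]=5=a[slow] dup → fast++
(s=4,f=8) a[fast]=5=a[slow] dup → fast++
(s=4,f=9) a[fast]=6≠a[slow]=5 write a[5]=6 → slow++,fast++
(s=5,f=10) a[fast]=9≠a[slow]=6 write a[6]=9 → slow++,fast++
(s=6,f=11) a[fast]=9=a[slow] dup → fast++
(s=6,f=12) a[fast]=10≠a[slow]=9 write a[7]=10 → slow++,fast++
(s=7,f=13) a[fast]=10=a[slow] dup → fast++
(s=7,f=14) a[fast]=10=a[slow] dup → fast++
(s=7,f=15) a[fast]=11≠a[slow]=10 write a[8]=11 → slow++,fast++
(s=8,f=16) a[fast]=12≠a[slow]=11 write a[9]=12 → slow++,fast++

length 10; prefix = [1, 2, 3, 4, 5, 6, 9, 10, 11, 12]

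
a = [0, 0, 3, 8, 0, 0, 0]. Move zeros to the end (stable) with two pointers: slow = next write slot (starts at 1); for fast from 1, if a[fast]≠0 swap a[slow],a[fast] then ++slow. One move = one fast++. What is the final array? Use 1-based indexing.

(s=1,f=1) a[fast]=0 → fast++
(s=1,f=2) a[fast]=0 → fast++
(s=1,f=3) a[fast]=3≠0 swap→a[1]=3 → slow++,fast++
(s=2,f=4) a[fast]=8≠0 swap→a[2]=8 → slow++,fast++
(s=3,f=5) a[fast]=0 → fast++
(s=3,f=6) a[fast]=0 → fast++
(s=3,f=7) a[fast]=0 → fast++

[3, 8, 0, 0, 0, 0, 0]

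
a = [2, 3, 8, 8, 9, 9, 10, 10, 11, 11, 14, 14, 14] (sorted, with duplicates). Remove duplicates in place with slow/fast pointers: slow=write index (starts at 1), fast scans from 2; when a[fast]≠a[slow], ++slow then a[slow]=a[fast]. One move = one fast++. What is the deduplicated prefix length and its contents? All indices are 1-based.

(s=1,f=2) a[fast]=3≠a[slow]=2 write a[2]=3 → slow++,fast++
(s=2,f=3) a[fast]=8≠a[slow]=3 write a[3]=8 → slow++,fast++
(s=3,f=4) a[fast]=8=a[slow] dup → fast++
(s=3,f=5) a[fast]=9≠a[slow]=8 write a[4]=9 → slow++,fast++
(s=4,f=6) a[fast]=9=a[slow] dup → fast++
(s=4,f=7) a[fast]=10≠a[slow]=9 write a[5]=10 → slow++,fast++
(s=5,f=8) a[fast]=10=a[slow] dup → fast++
(s=5,f=9) a[fast]=11≠a[slow]=10 write a[6]=11 → slow++,fast++
(s=6,f=10) a[fast]=11=a[slow] dup → fast++
(s=6,f=11) a[fast]=14≠a[slow]=11 write a[7]=14 → slow++,fast++
(s=7,f=12) a[fast]=14=a[slow] dup → fast++
(s=7,f=13) a[fast]=14=a[slow] dup → fast++

length 7; prefix = [2, 3, 8, 9, 10, 11, 14]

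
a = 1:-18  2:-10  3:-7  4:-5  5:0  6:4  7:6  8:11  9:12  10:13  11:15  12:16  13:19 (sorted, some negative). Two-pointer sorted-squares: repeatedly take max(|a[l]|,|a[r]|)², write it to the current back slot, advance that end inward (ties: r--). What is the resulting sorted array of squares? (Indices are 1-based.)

l=1 r=13: |-18|<=|19| out[13]=361, r--
l=1 r=12: |-18|>|16| out[12]=324, l++
l=2 r=12: |-10|<=|16| out[11]=256, r--
l=2 r=11: |-10|<=|15| out[10]=225, r--
l=2 r=10: |-10|<=|13| out[9]=169, r--
l=2 r=9: |-10|<=|12| out[8]=144, r--
l=2 r=8: |-10|<=|11| out[7]=121, r--
l=2 r=7: |-10|>|6| out[6]=100, l++
l=3 r=7: |-7|>|6| out[5]=49, l++
l=4 r=7: |-5|<=|6| out[4]=36, r--
l=4 r=6: |-5|>|4| out[3]=25, l++
l=5 r=6: |0|<=|4| out[2]=16, r--
l=5 r=5: |0|<=|0| out[1]=0, r--

[0, 16, 25, 36, 49, 100, 121, 144, 169, 225, 256, 324, 361]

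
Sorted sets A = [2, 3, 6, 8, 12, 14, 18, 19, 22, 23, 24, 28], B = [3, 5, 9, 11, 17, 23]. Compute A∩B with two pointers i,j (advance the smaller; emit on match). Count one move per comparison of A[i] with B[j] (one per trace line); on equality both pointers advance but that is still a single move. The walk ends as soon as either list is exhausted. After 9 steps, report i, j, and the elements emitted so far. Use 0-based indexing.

i=6, j=4, emitted=[3]

i=0 j=0: 2<3, i++
i=1 j=0: 3==3 emit, i++,j++
i=2 j=1: 6>5, j++
i=2 j=2: 6<9, i++
i=3 j=2: 8<9, i++
i=4 j=2: 12>9, j++
i=4 j=3: 12>11, j++
i=4 j=4: 12<17, i++
i=5 j=4: 14<17, i++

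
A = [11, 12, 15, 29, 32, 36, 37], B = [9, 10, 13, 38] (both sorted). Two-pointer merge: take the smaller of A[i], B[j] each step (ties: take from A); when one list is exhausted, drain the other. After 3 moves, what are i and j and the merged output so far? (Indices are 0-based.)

[i=0,j=0] A[i]=11>B[j]=9 take 9 → j++
[i=0,j=1] A[i]=11>B[j]=10 take 10 → j++
[i=0,j=2] A[i]=11<=B[j]=13 take 11 → i++

i=1, j=2, merged so far=[9, 10, 11]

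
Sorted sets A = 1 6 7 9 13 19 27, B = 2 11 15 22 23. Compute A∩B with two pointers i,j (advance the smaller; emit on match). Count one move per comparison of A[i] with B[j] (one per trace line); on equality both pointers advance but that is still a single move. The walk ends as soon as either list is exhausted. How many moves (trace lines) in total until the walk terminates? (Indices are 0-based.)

[i=0,j=0] 1<2 → i++
[i=1,j=0] 6>2 → j++
[i=1,j=1] 6<11 → i++
[i=2,j=1] 7<11 → i++
[i=3,j=1] 9<11 → i++
[i=4,j=1] 13>11 → j++
[i=4,j=2] 13<15 → i++
[i=5,j=2] 19>15 → j++
[i=5,j=3] 19<22 → i++
[i=6,j=3] 27>22 → j++
[i=6,j=4] 27>23 → j++

11 moves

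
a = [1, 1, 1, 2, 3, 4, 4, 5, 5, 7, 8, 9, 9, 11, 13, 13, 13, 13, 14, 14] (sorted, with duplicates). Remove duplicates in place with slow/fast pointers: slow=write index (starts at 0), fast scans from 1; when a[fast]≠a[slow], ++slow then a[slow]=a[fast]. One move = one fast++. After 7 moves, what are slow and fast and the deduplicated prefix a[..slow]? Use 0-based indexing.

(s=0,f=1) a[fast]=1=a[slow] dup → fast++
(s=0,f=2) a[fast]=1=a[slow] dup → fast++
(s=0,f=3) a[fast]=2≠a[slow]=1 write a[1]=2 → slow++,fast++
(s=1,f=4) a[fast]=3≠a[slow]=2 write a[2]=3 → slow++,fast++
(s=2,f=5) a[fast]=4≠a[slow]=3 write a[3]=4 → slow++,fast++
(s=3,f=6) a[fast]=4=a[slow] dup → fast++
(s=3,f=7) a[fast]=5≠a[slow]=4 write a[4]=5 → slow++,fast++

slow=4, fast=8, prefix=[1, 2, 3, 4, 5]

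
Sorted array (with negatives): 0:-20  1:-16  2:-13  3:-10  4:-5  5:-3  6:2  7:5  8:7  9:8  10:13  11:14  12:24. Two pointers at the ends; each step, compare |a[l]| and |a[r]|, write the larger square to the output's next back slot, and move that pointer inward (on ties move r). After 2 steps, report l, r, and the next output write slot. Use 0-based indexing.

l=0 r=12: |-20|<=|24| out[12]=576, r--
l=0 r=11: |-20|>|14| out[11]=400, l++

l=1, r=11, next write slot=10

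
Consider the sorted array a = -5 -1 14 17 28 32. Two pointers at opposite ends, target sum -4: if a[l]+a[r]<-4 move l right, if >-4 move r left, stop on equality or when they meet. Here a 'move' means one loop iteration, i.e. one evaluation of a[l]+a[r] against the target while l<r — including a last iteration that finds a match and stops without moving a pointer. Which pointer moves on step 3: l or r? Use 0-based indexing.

r

[0,5] -5+32=27 >-4 → r--
[0,4] -5+28=23 >-4 → r--
[0,3] -5+17=12 >-4 → r--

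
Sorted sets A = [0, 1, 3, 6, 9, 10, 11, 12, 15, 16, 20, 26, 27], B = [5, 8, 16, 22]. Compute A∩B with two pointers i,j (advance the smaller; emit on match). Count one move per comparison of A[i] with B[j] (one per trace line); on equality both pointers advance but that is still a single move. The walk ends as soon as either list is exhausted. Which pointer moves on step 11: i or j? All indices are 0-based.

i=0 j=0: 0<5, i++
i=1 j=0: 1<5, i++
i=2 j=0: 3<5, i++
i=3 j=0: 6>5, j++
i=3 j=1: 6<8, i++
i=4 j=1: 9>8, j++
i=4 j=2: 9<16, i++
i=5 j=2: 10<16, i++
i=6 j=2: 11<16, i++
i=7 j=2: 12<16, i++
i=8 j=2: 15<16, i++

i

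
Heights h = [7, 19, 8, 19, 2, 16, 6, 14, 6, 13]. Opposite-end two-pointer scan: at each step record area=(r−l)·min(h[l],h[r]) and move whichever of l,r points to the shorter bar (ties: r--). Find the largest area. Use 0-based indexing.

[0,9] min(7,13)*9=63 best=63 * → l++
[1,9] min(19,13)*8=104 best=104 * → r--
[1,8] min(19,6)*7=42 best=104 → r--
[1,7] min(19,14)*6=84 best=104 → r--
[1,6] min(19,6)*5=30 best=104 → r--
[1,5] min(19,16)*4=64 best=104 → r--
[1,4] min(19,2)*3=6 best=104 → r--
[1,3] min(19,19)*2=38 best=104 → r--
[1,2] min(19,8)*1=8 best=104 → r--

max area = 104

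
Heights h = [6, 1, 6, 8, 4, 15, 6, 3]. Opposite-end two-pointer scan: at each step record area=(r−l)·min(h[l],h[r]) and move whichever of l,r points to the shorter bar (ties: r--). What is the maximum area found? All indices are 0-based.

[0,7] min(6,3)*7=21 best=21 * → r--
[0,6] min(6,6)*6=36 best=36 * → r--
[0,5] min(6,15)*5=30 best=36 → l++
[1,5] min(1,15)*4=4 best=36 → l++
[2,5] min(6,15)*3=18 best=36 → l++
[3,5] min(8,15)*2=16 best=36 → l++
[4,5] min(4,15)*1=4 best=36 → l++

max area = 36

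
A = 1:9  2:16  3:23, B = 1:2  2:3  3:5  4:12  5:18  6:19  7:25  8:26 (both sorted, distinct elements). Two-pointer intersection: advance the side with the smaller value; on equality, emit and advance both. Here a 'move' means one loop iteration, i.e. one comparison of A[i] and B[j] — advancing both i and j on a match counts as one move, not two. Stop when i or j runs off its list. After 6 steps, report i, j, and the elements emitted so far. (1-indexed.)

i=1 j=1: 9>2, j++
i=1 j=2: 9>3, j++
i=1 j=3: 9>5, j++
i=1 j=4: 9<12, i++
i=2 j=4: 16>12, j++
i=2 j=5: 16<18, i++

i=3, j=5, emitted=[]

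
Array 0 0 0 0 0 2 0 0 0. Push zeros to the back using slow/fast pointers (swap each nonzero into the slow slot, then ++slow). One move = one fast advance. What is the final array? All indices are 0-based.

(s=0,f=0) a[fast]=0 → fast++
(s=0,f=1) a[fast]=0 → fast++
(s=0,f=2) a[fast]=0 → fast++
(s=0,f=3) a[fast]=0 → fast++
(s=0,f=4) a[fast]=0 → fast++
(s=0,f=5) a[fast]=2≠0 swap→a[0]=2 → slow++,fast++
(s=1,f=6) a[fast]=0 → fast++
(s=1,f=7) a[fast]=0 → fast++
(s=1,f=8) a[fast]=0 → fast++

[2, 0, 0, 0, 0, 0, 0, 0, 0]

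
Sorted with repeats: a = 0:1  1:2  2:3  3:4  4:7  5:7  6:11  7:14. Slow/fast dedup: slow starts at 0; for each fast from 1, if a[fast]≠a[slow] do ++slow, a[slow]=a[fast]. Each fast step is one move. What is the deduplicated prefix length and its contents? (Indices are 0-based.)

length 7; prefix = [1, 2, 3, 4, 7, 11, 14]

(s=0,f=1) a[fast]=2≠a[slow]=1 write a[1]=2 → slow++,fast++
(s=1,f=2) a[fast]=3≠a[slow]=2 write a[2]=3 → slow++,fast++
(s=2,f=3) a[fast]=4≠a[slow]=3 write a[3]=4 → slow++,fast++
(s=3,f=4) a[fast]=7≠a[slow]=4 write a[4]=7 → slow++,fast++
(s=4,f=5) a[fast]=7=a[slow] dup → fast++
(s=4,f=6) a[fast]=11≠a[slow]=7 write a[5]=11 → slow++,fast++
(s=5,f=7) a[fast]=14≠a[slow]=11 write a[6]=14 → slow++,fast++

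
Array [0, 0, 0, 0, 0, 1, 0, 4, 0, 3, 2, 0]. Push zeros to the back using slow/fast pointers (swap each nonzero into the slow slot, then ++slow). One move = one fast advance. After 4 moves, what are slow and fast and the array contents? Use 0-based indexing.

slow=0 fast=0: a[fast]=0, fast++
slow=0 fast=1: a[fast]=0, fast++
slow=0 fast=2: a[fast]=0, fast++
slow=0 fast=3: a[fast]=0, fast++

slow=0, fast=4, a=[0, 0, 0, 0, 0, 1, 0, 4, 0, 3, 2, 0]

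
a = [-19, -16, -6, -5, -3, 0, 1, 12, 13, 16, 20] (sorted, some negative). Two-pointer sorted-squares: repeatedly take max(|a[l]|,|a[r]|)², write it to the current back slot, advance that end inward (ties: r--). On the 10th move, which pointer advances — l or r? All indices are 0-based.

r

[0,10] |-19|<=|20| out[10]=400 → r--
[0,9] |-19|>|16| out[9]=361 → l++
[1,9] |-16|<=|16| out[8]=256 → r--
[1,8] |-16|>|13| out[7]=256 → l++
[2,8] |-6|<=|13| out[6]=169 → r--
[2,7] |-6|<=|12| out[5]=144 → r--
[2,6] |-6|>|1| out[4]=36 → l++
[3,6] |-5|>|1| out[3]=25 → l++
[4,6] |-3|>|1| out[2]=9 → l++
[5,6] |0|<=|1| out[1]=1 → r--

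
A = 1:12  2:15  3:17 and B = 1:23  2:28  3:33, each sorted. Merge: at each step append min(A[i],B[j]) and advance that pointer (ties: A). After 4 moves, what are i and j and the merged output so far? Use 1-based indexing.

i=4, j=2, merged so far=[12, 15, 17, 23]

[i=1,j=1] A[i]=12<=B[j]=23 take 12 → i++
[i=2,j=1] A[i]=15<=B[j]=23 take 15 → i++
[i=3,j=1] A[i]=17<=B[j]=23 take 17 → i++
[i=4,j=1] A done, take B[j]=23 → j++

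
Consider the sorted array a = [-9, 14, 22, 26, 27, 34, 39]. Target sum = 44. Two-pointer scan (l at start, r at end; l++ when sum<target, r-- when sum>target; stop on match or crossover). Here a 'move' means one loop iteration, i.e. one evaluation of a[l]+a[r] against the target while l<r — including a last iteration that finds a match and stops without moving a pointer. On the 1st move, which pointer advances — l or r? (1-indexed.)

l

l=1 r=7: -9+39=30 <44, l++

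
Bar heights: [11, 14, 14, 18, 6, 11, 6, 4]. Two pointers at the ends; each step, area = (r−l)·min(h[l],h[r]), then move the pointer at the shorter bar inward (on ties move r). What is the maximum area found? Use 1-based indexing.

[1,8] min(11,4)*7=28 best=28 * → r--
[1,7] min(11,6)*6=36 best=36 * → r--
[1,6] min(11,11)*5=55 best=55 * → r--
[1,5] min(11,6)*4=24 best=55 → r--
[1,4] min(11,18)*3=33 best=55 → l++
[2,4] min(14,18)*2=28 best=55 → l++
[3,4] min(14,18)*1=14 best=55 → l++

max area = 55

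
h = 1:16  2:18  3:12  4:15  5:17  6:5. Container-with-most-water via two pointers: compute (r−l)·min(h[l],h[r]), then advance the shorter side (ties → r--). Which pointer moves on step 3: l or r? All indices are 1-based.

[1,6] min(16,5)*5=25 best=25 * → r--
[1,5] min(16,17)*4=64 best=64 * → l++
[2,5] min(18,17)*3=51 best=64 → r--

r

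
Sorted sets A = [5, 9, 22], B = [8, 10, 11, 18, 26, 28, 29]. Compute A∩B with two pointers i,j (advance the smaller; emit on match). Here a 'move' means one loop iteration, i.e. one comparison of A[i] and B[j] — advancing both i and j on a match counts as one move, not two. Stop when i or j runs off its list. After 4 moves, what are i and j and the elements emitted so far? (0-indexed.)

i=2, j=2, emitted=[]

[i=0,j=0] 5<8 → i++
[i=1,j=0] 9>8 → j++
[i=1,j=1] 9<10 → i++
[i=2,j=1] 22>10 → j++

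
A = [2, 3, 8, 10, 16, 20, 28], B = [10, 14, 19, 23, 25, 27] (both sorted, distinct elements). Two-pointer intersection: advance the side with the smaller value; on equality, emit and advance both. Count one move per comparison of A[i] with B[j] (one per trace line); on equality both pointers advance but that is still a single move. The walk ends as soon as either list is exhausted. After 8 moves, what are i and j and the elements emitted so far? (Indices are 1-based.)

i=7, j=4, emitted=[10]

[i=1,j=1] 2<10 → i++
[i=2,j=1] 3<10 → i++
[i=3,j=1] 8<10 → i++
[i=4,j=1] 10==10 emit → i++,j++
[i=5,j=2] 16>14 → j++
[i=5,j=3] 16<19 → i++
[i=6,j=3] 20>19 → j++
[i=6,j=4] 20<23 → i++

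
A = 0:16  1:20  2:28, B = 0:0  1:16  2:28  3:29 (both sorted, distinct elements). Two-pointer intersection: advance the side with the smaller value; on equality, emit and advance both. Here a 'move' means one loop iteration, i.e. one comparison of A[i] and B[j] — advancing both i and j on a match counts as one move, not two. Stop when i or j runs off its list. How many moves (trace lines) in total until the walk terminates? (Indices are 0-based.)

[i=0,j=0] 16>0 → j++
[i=0,j=1] 16==16 emit → i++,j++
[i=1,j=2] 20<28 → i++
[i=2,j=2] 28==28 emit → i++,j++

4 moves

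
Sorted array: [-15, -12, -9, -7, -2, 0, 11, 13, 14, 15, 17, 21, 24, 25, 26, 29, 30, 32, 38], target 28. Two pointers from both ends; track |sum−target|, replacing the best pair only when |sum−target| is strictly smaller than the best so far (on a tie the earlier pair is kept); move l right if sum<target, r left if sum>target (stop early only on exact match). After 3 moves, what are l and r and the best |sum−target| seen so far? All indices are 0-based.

[0,18] -15+38=23 d=5 * → l++
[1,18] -12+38=26 d=2 * → l++
[2,18] -9+38=29 d=1 * → r--

l=2, r=17, best |Δ|=1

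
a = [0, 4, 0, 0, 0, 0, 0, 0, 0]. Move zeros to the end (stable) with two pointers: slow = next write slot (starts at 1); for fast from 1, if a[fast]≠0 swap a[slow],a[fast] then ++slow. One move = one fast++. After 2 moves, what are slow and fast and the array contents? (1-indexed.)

slow=2, fast=3, a=[4, 0, 0, 0, 0, 0, 0, 0, 0]

(s=1,f=1) a[fast]=0 → fast++
(s=1,f=2) a[fast]=4≠0 swap→a[1]=4 → slow++,fast++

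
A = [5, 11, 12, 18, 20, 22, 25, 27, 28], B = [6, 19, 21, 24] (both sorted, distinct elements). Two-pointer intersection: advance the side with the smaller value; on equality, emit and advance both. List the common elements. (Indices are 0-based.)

i=0 j=0: 5<6, i++
i=1 j=0: 11>6, j++
i=1 j=1: 11<19, i++
i=2 j=1: 12<19, i++
i=3 j=1: 18<19, i++
i=4 j=1: 20>19, j++
i=4 j=2: 20<21, i++
i=5 j=2: 22>21, j++
i=5 j=3: 22<24, i++
i=6 j=3: 25>24, j++

intersection = []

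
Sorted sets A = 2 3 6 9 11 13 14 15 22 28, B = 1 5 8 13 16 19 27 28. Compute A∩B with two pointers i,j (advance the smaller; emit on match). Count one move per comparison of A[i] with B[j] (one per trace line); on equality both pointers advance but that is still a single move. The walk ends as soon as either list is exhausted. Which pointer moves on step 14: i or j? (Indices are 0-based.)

i

i=0 j=0: 2>1, j++
i=0 j=1: 2<5, i++
i=1 j=1: 3<5, i++
i=2 j=1: 6>5, j++
i=2 j=2: 6<8, i++
i=3 j=2: 9>8, j++
i=3 j=3: 9<13, i++
i=4 j=3: 11<13, i++
i=5 j=3: 13==13 emit, i++,j++
i=6 j=4: 14<16, i++
i=7 j=4: 15<16, i++
i=8 j=4: 22>16, j++
i=8 j=5: 22>19, j++
i=8 j=6: 22<27, i++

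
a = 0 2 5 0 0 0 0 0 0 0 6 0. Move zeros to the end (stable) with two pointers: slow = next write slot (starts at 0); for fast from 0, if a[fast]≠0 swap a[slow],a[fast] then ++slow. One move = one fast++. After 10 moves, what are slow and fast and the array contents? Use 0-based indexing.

slow=0 fast=0: a[fast]=0, fast++
slow=0 fast=1: a[fast]=2≠0 swap→a[0]=2, slow++,fast++
slow=1 fast=2: a[fast]=5≠0 swap→a[1]=5, slow++,fast++
slow=2 fast=3: a[fast]=0, fast++
slow=2 fast=4: a[fast]=0, fast++
slow=2 fast=5: a[fast]=0, fast++
slow=2 fast=6: a[fast]=0, fast++
slow=2 fast=7: a[fast]=0, fast++
slow=2 fast=8: a[fast]=0, fast++
slow=2 fast=9: a[fast]=0, fast++

slow=2, fast=10, a=[2, 5, 0, 0, 0, 0, 0, 0, 0, 0, 6, 0]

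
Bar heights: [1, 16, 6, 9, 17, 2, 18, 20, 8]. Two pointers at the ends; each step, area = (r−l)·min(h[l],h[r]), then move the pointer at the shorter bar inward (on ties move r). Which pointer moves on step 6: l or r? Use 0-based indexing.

[0,8] min(1,8)*8=8 best=8 * → l++
[1,8] min(16,8)*7=56 best=56 * → r--
[1,7] min(16,20)*6=96 best=96 * → l++
[2,7] min(6,20)*5=30 best=96 → l++
[3,7] min(9,20)*4=36 best=96 → l++
[4,7] min(17,20)*3=51 best=96 → l++

l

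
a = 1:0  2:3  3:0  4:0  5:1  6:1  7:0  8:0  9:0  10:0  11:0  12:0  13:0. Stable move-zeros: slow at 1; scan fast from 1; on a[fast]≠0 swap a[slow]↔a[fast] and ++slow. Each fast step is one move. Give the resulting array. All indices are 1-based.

slow=1 fast=1: a[fast]=0, fast++
slow=1 fast=2: a[fast]=3≠0 swap→a[1]=3, slow++,fast++
slow=2 fast=3: a[fast]=0, fast++
slow=2 fast=4: a[fast]=0, fast++
slow=2 fast=5: a[fast]=1≠0 swap→a[2]=1, slow++,fast++
slow=3 fast=6: a[fast]=1≠0 swap→a[3]=1, slow++,fast++
slow=4 fast=7: a[fast]=0, fast++
slow=4 fast=8: a[fast]=0, fast++
slow=4 fast=9: a[fast]=0, fast++
slow=4 fast=10: a[fast]=0, fast++
slow=4 fast=11: a[fast]=0, fast++
slow=4 fast=12: a[fast]=0, fast++
slow=4 fast=13: a[fast]=0, fast++

[3, 1, 1, 0, 0, 0, 0, 0, 0, 0, 0, 0, 0]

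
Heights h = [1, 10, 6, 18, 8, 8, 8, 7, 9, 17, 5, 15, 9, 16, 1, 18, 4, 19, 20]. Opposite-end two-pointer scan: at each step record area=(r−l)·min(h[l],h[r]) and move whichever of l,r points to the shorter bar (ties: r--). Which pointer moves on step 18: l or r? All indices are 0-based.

l

l=0 r=18: min(1,20)*18=18 best=18 *, l++
l=1 r=18: min(10,20)*17=170 best=170 *, l++
l=2 r=18: min(6,20)*16=96 best=170, l++
l=3 r=18: min(18,20)*15=270 best=270 *, l++
l=4 r=18: min(8,20)*14=112 best=270, l++
l=5 r=18: min(8,20)*13=104 best=270, l++
l=6 r=18: min(8,20)*12=96 best=270, l++
l=7 r=18: min(7,20)*11=77 best=270, l++
l=8 r=18: min(9,20)*10=90 best=270, l++
l=9 r=18: min(17,20)*9=153 best=270, l++
l=10 r=18: min(5,20)*8=40 best=270, l++
l=11 r=18: min(15,20)*7=105 best=270, l++
l=12 r=18: min(9,20)*6=54 best=270, l++
l=13 r=18: min(16,20)*5=80 best=270, l++
l=14 r=18: min(1,20)*4=4 best=270, l++
l=15 r=18: min(18,20)*3=54 best=270, l++
l=16 r=18: min(4,20)*2=8 best=270, l++
l=17 r=18: min(19,20)*1=19 best=270, l++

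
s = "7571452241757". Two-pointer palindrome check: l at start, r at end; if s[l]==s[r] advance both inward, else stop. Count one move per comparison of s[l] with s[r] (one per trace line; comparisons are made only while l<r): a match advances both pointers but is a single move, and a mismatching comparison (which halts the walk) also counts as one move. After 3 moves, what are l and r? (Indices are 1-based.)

l=1 r=13: '7'=='7', l++,r--
l=2 r=12: '5'=='5', l++,r--
l=3 r=11: '7'=='7', l++,r--

l=4, r=10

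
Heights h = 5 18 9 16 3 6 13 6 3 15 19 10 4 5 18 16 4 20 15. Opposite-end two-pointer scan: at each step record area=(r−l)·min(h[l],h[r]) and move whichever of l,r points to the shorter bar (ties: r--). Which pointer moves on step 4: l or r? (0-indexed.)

[0,18] min(5,15)*18=90 best=90 * → l++
[1,18] min(18,15)*17=255 best=255 * → r--
[1,17] min(18,20)*16=288 best=288 * → l++
[2,17] min(9,20)*15=135 best=288 → l++

l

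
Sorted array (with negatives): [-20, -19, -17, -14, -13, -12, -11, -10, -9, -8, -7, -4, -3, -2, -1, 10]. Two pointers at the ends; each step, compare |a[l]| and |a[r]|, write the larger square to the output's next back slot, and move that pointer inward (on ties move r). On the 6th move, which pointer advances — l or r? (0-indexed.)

l=0 r=15: |-20|>|10| out[15]=400, l++
l=1 r=15: |-19|>|10| out[14]=361, l++
l=2 r=15: |-17|>|10| out[13]=289, l++
l=3 r=15: |-14|>|10| out[12]=196, l++
l=4 r=15: |-13|>|10| out[11]=169, l++
l=5 r=15: |-12|>|10| out[10]=144, l++

l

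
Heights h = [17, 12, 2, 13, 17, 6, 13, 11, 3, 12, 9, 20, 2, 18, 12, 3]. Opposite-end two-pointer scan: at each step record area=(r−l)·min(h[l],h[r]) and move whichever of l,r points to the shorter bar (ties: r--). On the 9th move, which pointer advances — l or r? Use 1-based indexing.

l=1 r=16: min(17,3)*15=45 best=45 *, r--
l=1 r=15: min(17,12)*14=168 best=168 *, r--
l=1 r=14: min(17,18)*13=221 best=221 *, l++
l=2 r=14: min(12,18)*12=144 best=221, l++
l=3 r=14: min(2,18)*11=22 best=221, l++
l=4 r=14: min(13,18)*10=130 best=221, l++
l=5 r=14: min(17,18)*9=153 best=221, l++
l=6 r=14: min(6,18)*8=48 best=221, l++
l=7 r=14: min(13,18)*7=91 best=221, l++

l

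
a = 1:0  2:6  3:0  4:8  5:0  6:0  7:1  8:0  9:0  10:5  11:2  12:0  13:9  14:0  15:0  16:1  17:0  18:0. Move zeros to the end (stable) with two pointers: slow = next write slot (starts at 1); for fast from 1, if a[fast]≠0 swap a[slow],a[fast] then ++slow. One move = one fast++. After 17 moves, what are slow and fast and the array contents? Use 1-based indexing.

slow=1 fast=1: a[fast]=0, fast++
slow=1 fast=2: a[fast]=6≠0 swap→a[1]=6, slow++,fast++
slow=2 fast=3: a[fast]=0, fast++
slow=2 fast=4: a[fast]=8≠0 swap→a[2]=8, slow++,fast++
slow=3 fast=5: a[fast]=0, fast++
slow=3 fast=6: a[fast]=0, fast++
slow=3 fast=7: a[fast]=1≠0 swap→a[3]=1, slow++,fast++
slow=4 fast=8: a[fast]=0, fast++
slow=4 fast=9: a[fast]=0, fast++
slow=4 fast=10: a[fast]=5≠0 swap→a[4]=5, slow++,fast++
slow=5 fast=11: a[fast]=2≠0 swap→a[5]=2, slow++,fast++
slow=6 fast=12: a[fast]=0, fast++
slow=6 fast=13: a[fast]=9≠0 swap→a[6]=9, slow++,fast++
slow=7 fast=14: a[fast]=0, fast++
slow=7 fast=15: a[fast]=0, fast++
slow=7 fast=16: a[fast]=1≠0 swap→a[7]=1, slow++,fast++
slow=8 fast=17: a[fast]=0, fast++

slow=8, fast=18, a=[6, 8, 1, 5, 2, 9, 1, 0, 0, 0, 0, 0, 0, 0, 0, 0, 0, 0]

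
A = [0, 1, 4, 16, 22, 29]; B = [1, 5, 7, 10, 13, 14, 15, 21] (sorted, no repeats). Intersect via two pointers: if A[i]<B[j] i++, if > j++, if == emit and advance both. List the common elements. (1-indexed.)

intersection = [1]

i=1 j=1: 0<1, i++
i=2 j=1: 1==1 emit, i++,j++
i=3 j=2: 4<5, i++
i=4 j=2: 16>5, j++
i=4 j=3: 16>7, j++
i=4 j=4: 16>10, j++
i=4 j=5: 16>13, j++
i=4 j=6: 16>14, j++
i=4 j=7: 16>15, j++
i=4 j=8: 16<21, i++
i=5 j=8: 22>21, j++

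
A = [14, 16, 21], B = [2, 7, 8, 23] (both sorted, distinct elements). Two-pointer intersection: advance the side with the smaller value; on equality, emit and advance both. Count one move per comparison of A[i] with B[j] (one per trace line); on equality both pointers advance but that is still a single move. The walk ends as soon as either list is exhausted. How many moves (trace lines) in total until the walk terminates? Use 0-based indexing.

[i=0,j=0] 14>2 → j++
[i=0,j=1] 14>7 → j++
[i=0,j=2] 14>8 → j++
[i=0,j=3] 14<23 → i++
[i=1,j=3] 16<23 → i++
[i=2,j=3] 21<23 → i++

6 moves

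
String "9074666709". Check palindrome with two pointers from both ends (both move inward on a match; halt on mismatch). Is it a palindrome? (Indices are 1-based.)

not a palindrome (mismatch at 4,7)

[1,10] '9'=='9' → l++,r--
[2,9] '0'=='0' → l++,r--
[3,8] '7'=='7' → l++,r--
[4,7] '4'!='6' → stop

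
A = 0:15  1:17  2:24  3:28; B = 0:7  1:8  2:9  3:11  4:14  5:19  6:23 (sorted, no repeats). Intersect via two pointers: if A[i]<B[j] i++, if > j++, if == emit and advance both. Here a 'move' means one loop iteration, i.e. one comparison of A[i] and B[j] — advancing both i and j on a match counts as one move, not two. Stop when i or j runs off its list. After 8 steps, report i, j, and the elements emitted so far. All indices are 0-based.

i=0 j=0: 15>7, j++
i=0 j=1: 15>8, j++
i=0 j=2: 15>9, j++
i=0 j=3: 15>11, j++
i=0 j=4: 15>14, j++
i=0 j=5: 15<19, i++
i=1 j=5: 17<19, i++
i=2 j=5: 24>19, j++

i=2, j=6, emitted=[]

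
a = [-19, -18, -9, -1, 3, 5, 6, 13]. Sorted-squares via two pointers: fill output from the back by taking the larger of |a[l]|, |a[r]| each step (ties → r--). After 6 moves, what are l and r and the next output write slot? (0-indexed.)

l=3, r=4, next write slot=1

[0,7] |-19|>|13| out[7]=361 → l++
[1,7] |-18|>|13| out[6]=324 → l++
[2,7] |-9|<=|13| out[5]=169 → r--
[2,6] |-9|>|6| out[4]=81 → l++
[3,6] |-1|<=|6| out[3]=36 → r--
[3,5] |-1|<=|5| out[2]=25 → r--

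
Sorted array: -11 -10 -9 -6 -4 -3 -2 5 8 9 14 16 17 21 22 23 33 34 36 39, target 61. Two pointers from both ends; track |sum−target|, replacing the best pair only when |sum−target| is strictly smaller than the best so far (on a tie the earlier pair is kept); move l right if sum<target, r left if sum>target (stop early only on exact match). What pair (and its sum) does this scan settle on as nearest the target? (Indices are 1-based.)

pair (22, 39) with sum 61 (|Δ|=0)

l=1 r=20: -11+39=28 d=33 *, l++
l=2 r=20: -10+39=29 d=32 *, l++
l=3 r=20: -9+39=30 d=31 *, l++
l=4 r=20: -6+39=33 d=28 *, l++
l=5 r=20: -4+39=35 d=26 *, l++
l=6 r=20: -3+39=36 d=25 *, l++
l=7 r=20: -2+39=37 d=24 *, l++
l=8 r=20: 5+39=44 d=17 *, l++
l=9 r=20: 8+39=47 d=14 *, l++
l=10 r=20: 9+39=48 d=13 *, l++
l=11 r=20: 14+39=53 d=8 *, l++
l=12 r=20: 16+39=55 d=6 *, l++
l=13 r=20: 17+39=56 d=5 *, l++
l=14 r=20: 21+39=60 d=1 *, l++
l=15 r=20: 22+39=61 d=0 *, stop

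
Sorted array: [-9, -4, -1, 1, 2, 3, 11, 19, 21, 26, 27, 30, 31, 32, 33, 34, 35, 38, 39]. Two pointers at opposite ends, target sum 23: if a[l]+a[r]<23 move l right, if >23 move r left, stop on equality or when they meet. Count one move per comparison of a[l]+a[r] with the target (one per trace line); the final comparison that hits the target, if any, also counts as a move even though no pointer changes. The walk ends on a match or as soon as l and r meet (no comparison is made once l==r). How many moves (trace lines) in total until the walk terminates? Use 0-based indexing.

6 moves

[0,18] -9+39=30 >23 → r--
[0,17] -9+38=29 >23 → r--
[0,16] -9+35=26 >23 → r--
[0,15] -9+34=25 >23 → r--
[0,14] -9+33=24 >23 → r--
[0,13] -9+32=23 → found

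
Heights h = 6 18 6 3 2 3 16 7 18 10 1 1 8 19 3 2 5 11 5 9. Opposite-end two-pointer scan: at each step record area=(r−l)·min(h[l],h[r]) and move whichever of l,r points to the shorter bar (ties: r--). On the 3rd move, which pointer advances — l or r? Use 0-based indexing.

r

[0,19] min(6,9)*19=114 best=114 * → l++
[1,19] min(18,9)*18=162 best=162 * → r--
[1,18] min(18,5)*17=85 best=162 → r--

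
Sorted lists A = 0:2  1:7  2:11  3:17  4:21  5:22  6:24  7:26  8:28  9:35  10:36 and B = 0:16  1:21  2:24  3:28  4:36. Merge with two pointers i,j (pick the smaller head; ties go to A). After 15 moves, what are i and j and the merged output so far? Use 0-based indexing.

i=11, j=4, merged so far=[2, 7, 11, 16, 17, 21, 21, 22, 24, 24, 26, 28, 28, 35, 36]

[i=0,j=0] A[i]=2<=B[j]=16 take 2 → i++
[i=1,j=0] A[i]=7<=B[j]=16 take 7 → i++
[i=2,j=0] A[i]=11<=B[j]=16 take 11 → i++
[i=3,j=0] A[i]=17>B[j]=16 take 16 → j++
[i=3,j=1] A[i]=17<=B[j]=21 take 17 → i++
[i=4,j=1] A[i]=21<=B[j]=21 take 21 → i++
[i=5,j=1] A[i]=22>B[j]=21 take 21 → j++
[i=5,j=2] A[i]=22<=B[j]=24 take 22 → i++
[i=6,j=2] A[i]=24<=B[j]=24 take 24 → i++
[i=7,j=2] A[i]=26>B[j]=24 take 24 → j++
[i=7,j=3] A[i]=26<=B[j]=28 take 26 → i++
[i=8,j=3] A[i]=28<=B[j]=28 take 28 → i++
[i=9,j=3] A[i]=35>B[j]=28 take 28 → j++
[i=9,j=4] A[i]=35<=B[j]=36 take 35 → i++
[i=10,j=4] A[i]=36<=B[j]=36 take 36 → i++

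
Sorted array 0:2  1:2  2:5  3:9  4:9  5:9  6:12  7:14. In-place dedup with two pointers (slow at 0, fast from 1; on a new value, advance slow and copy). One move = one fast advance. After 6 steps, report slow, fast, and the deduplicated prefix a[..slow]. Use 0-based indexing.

(s=0,f=1) a[fast]=2=a[slow] dup → fast++
(s=0,f=2) a[fast]=5≠a[slow]=2 write a[1]=5 → slow++,fast++
(s=1,f=3) a[fast]=9≠a[slow]=5 write a[2]=9 → slow++,fast++
(s=2,f=4) a[fast]=9=a[slow] dup → fast++
(s=2,f=5) a[fast]=9=a[slow] dup → fast++
(s=2,f=6) a[fast]=12≠a[slow]=9 write a[3]=12 → slow++,fast++

slow=3, fast=7, prefix=[2, 5, 9, 12]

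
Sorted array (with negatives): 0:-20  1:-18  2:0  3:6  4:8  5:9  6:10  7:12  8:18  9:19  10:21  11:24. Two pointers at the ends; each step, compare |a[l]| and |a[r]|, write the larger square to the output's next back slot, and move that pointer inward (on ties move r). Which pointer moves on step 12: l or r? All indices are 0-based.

l=0 r=11: |-20|<=|24| out[11]=576, r--
l=0 r=10: |-20|<=|21| out[10]=441, r--
l=0 r=9: |-20|>|19| out[9]=400, l++
l=1 r=9: |-18|<=|19| out[8]=361, r--
l=1 r=8: |-18|<=|18| out[7]=324, r--
l=1 r=7: |-18|>|12| out[6]=324, l++
l=2 r=7: |0|<=|12| out[5]=144, r--
l=2 r=6: |0|<=|10| out[4]=100, r--
l=2 r=5: |0|<=|9| out[3]=81, r--
l=2 r=4: |0|<=|8| out[2]=64, r--
l=2 r=3: |0|<=|6| out[1]=36, r--
l=2 r=2: |0|<=|0| out[0]=0, r--

r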